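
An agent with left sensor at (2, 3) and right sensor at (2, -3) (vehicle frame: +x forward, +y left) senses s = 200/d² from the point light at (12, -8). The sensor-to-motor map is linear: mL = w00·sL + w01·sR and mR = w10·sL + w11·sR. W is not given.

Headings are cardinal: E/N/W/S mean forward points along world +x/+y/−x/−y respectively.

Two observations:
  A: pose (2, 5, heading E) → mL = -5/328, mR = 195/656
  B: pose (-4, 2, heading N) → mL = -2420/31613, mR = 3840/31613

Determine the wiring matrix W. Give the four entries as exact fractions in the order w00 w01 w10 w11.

-1 1/2 -1/2 1/2

obs A: pose=(2,5,E) → sL=5/8, sR=50/41, mL=-5/328, mR=195/656
obs B: pose=(-4,2,N) → sL=40/101, sR=200/313, mL=-2420/31613, mR=3840/31613
sensor matrix S = [[5/8, 50/41], [40/101, 200/313]]; det S = -108375/1296133
solve [mL_A; mL_B] = S·[w00; w01] and [mR_A; mR_B] = S·[w10; w11]:
  w00 = -1, w01 = 1/2, w10 = -1/2, w11 = 1/2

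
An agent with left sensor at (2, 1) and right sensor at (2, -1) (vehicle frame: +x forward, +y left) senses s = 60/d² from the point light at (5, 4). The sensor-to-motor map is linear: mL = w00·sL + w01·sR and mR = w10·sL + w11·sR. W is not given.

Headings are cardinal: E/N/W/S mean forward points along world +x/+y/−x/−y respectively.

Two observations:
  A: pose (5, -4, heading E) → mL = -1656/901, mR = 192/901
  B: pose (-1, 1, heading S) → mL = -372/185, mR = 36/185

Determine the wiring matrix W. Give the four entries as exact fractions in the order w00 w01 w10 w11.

obs A: pose=(5,-4,E) → sL=60/53, sR=12/17, mL=-1656/901, mR=192/901
obs B: pose=(-1,1,S) → sL=6/5, sR=30/37, mL=-372/185, mR=36/185
sensor matrix S = [[60/53, 12/17], [6/5, 30/37]]; det S = 11808/166685
solve [mL_A; mL_B] = S·[w00; w01] and [mR_A; mR_B] = S·[w10; w11]:
  w00 = -1, w01 = -1, w10 = 1/2, w11 = -1/2

-1 -1 1/2 -1/2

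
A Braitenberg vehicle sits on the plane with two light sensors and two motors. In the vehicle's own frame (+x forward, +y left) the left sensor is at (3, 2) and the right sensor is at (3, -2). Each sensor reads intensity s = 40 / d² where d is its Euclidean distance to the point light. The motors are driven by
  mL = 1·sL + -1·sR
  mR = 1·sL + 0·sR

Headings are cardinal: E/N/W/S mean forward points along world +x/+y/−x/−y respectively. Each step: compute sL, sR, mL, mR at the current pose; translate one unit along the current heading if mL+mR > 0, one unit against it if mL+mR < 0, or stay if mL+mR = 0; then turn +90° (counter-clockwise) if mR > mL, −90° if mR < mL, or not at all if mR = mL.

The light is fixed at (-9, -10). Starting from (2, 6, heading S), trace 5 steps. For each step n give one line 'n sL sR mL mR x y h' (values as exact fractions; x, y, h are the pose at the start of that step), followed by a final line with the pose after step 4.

n=0: pose=(2,6,S); sL=20/169, sR=4/25; mL=-176/4225, mR=20/169; mL+mR=324/4225 → advance +1; mR−mL=4/25 → turn +1·90°
n=1: pose=(2,5,E); sL=8/97, sR=8/73; mL=-192/7081, mR=8/97; mL+mR=392/7081 → advance +1; mR−mL=8/73 → turn +1·90°
n=2: pose=(3,5,N); sL=5/53, sR=1/13; mL=12/689, mR=5/53; mL+mR=77/689 → advance +1; mR−mL=1/13 → turn +1·90°
n=3: pose=(3,6,W); sL=40/277, sR=8/81; mL=1024/22437, mR=40/277; mL+mR=4264/22437 → advance +1; mR−mL=8/81 → turn +1·90°
n=4: pose=(2,6,S); sL=20/169, sR=4/25; mL=-176/4225, mR=20/169; mL+mR=324/4225 → advance +1; mR−mL=4/25 → turn +1·90°

0 20/169 4/25 -176/4225 20/169 2 6 S
1 8/97 8/73 -192/7081 8/97 2 5 E
2 5/53 1/13 12/689 5/53 3 5 N
3 40/277 8/81 1024/22437 40/277 3 6 W
4 20/169 4/25 -176/4225 20/169 2 6 S
final 2 5 E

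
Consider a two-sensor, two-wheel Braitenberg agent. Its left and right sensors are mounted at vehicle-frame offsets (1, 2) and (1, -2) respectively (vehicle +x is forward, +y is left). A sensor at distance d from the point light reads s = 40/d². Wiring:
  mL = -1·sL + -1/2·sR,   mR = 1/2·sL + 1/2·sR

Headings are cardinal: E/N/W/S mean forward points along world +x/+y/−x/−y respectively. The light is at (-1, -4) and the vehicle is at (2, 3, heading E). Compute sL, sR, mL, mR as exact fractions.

40/97 40/41 -3580/3977 2760/3977

left sensor world pos  = (3, 5); dL² = 97
right sensor world pos = (3, 1); dR² = 41
sL = 40/97 = 40/97
sR = 40/41 = 40/41
mL = -1·sL + -1/2·sR = -3580/3977
mR = 1/2·sL + 1/2·sR = 2760/3977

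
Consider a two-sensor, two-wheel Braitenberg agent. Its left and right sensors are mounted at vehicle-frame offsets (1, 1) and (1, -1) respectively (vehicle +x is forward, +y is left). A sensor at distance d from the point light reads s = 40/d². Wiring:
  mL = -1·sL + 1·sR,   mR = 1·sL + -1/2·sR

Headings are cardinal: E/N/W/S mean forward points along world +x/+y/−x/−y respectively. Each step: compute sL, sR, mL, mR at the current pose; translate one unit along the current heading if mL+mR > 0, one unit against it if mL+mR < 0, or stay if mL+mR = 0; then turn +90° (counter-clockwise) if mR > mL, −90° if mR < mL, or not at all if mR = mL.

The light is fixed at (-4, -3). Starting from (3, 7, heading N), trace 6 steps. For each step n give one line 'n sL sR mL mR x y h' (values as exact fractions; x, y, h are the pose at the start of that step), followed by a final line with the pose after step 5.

n=0: pose=(3,7,N); sL=40/157, sR=8/37; mL=-224/5809, mR=852/5809; mL+mR=4/37 → advance +1; mR−mL=1076/5809 → turn +1·90°
n=1: pose=(3,8,W); sL=5/17, sR=2/9; mL=-11/153, mR=28/153; mL+mR=1/9 → advance +1; mR−mL=13/51 → turn +1·90°
n=2: pose=(2,8,S); sL=40/149, sR=8/25; mL=192/3725, mR=404/3725; mL+mR=4/25 → advance +1; mR−mL=212/3725 → turn +1·90°
n=3: pose=(2,7,E); sL=4/17, sR=4/13; mL=16/221, mR=18/221; mL+mR=2/13 → advance +1; mR−mL=2/221 → turn +1·90°
n=4: pose=(3,7,N); sL=40/157, sR=8/37; mL=-224/5809, mR=852/5809; mL+mR=4/37 → advance +1; mR−mL=1076/5809 → turn +1·90°
n=5: pose=(3,8,W); sL=5/17, sR=2/9; mL=-11/153, mR=28/153; mL+mR=1/9 → advance +1; mR−mL=13/51 → turn +1·90°

0 40/157 8/37 -224/5809 852/5809 3 7 N
1 5/17 2/9 -11/153 28/153 3 8 W
2 40/149 8/25 192/3725 404/3725 2 8 S
3 4/17 4/13 16/221 18/221 2 7 E
4 40/157 8/37 -224/5809 852/5809 3 7 N
5 5/17 2/9 -11/153 28/153 3 8 W
final 2 8 S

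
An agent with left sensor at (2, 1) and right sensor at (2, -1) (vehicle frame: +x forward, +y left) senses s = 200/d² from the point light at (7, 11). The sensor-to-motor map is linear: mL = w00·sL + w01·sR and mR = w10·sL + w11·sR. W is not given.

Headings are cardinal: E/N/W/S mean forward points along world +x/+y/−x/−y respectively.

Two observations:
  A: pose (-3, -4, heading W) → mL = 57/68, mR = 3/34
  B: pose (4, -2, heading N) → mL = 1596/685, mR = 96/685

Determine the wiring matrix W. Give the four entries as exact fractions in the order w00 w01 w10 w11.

1/2 1 -1 1

obs A: pose=(-3,-4,W) → sL=1/2, sR=10/17, mL=57/68, mR=3/34
obs B: pose=(4,-2,N) → sL=200/137, sR=8/5, mL=1596/685, mR=96/685
sensor matrix S = [[1/2, 10/17], [200/137, 8/5]]; det S = -684/11645
solve [mL_A; mL_B] = S·[w00; w01] and [mR_A; mR_B] = S·[w10; w11]:
  w00 = 1/2, w01 = 1, w10 = -1, w11 = 1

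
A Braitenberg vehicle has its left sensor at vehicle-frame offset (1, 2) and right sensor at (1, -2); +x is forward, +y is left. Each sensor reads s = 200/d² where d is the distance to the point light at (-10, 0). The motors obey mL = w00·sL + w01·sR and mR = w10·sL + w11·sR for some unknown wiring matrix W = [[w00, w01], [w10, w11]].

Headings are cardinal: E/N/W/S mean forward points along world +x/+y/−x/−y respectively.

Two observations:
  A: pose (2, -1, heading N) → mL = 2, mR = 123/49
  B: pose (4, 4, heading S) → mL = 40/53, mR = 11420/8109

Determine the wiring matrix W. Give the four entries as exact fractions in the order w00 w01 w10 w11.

1 0 1 1/2

obs A: pose=(2,-1,N) → sL=2, sR=50/49, mL=2, mR=123/49
obs B: pose=(4,4,S) → sL=40/53, sR=200/153, mL=40/53, mR=11420/8109
sensor matrix S = [[2, 50/49], [40/53, 200/153]]; det S = 732800/397341
solve [mL_A; mL_B] = S·[w00; w01] and [mR_A; mR_B] = S·[w10; w11]:
  w00 = 1, w01 = 0, w10 = 1, w11 = 1/2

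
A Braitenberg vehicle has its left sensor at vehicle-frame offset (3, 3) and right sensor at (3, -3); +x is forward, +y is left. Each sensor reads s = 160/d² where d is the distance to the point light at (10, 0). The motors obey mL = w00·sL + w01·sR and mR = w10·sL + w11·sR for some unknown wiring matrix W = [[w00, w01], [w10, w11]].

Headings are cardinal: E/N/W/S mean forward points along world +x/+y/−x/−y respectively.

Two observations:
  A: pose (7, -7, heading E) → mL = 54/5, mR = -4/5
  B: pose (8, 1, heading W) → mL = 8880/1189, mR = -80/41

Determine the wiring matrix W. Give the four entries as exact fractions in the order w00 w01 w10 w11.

1 1/2 0 -1/2

obs A: pose=(7,-7,E) → sL=10, sR=8/5, mL=54/5, mR=-4/5
obs B: pose=(8,1,W) → sL=160/29, sR=160/41, mL=8880/1189, mR=-80/41
sensor matrix S = [[10, 8/5], [160/29, 160/41]]; det S = 35904/1189
solve [mL_A; mL_B] = S·[w00; w01] and [mR_A; mR_B] = S·[w10; w11]:
  w00 = 1, w01 = 1/2, w10 = 0, w11 = -1/2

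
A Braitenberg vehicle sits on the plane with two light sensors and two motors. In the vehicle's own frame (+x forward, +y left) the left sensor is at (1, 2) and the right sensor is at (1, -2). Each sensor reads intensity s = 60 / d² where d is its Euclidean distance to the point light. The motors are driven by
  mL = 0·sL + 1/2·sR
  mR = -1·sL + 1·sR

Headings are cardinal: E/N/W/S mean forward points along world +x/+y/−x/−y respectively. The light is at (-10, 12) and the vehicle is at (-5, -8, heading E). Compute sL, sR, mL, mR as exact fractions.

left sensor world pos  = (-4, -6); dL² = 360
right sensor world pos = (-4, -10); dR² = 520
sL = 60/360 = 1/6
sR = 60/520 = 3/26
mL = 0·sL + 1/2·sR = 3/52
mR = -1·sL + 1·sR = -2/39

1/6 3/26 3/52 -2/39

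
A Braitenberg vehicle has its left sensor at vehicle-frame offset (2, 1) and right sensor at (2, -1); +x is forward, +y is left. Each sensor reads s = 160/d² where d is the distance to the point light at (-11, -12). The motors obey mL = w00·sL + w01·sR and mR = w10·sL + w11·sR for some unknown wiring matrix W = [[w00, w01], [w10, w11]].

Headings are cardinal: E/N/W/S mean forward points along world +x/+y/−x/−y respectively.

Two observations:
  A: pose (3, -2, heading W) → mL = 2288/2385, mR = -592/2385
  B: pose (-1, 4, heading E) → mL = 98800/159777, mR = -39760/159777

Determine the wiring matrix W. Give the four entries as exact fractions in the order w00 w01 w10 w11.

1/2 1 1/2 -1

obs A: pose=(3,-2,W) → sL=32/45, sR=32/53, mL=2288/2385, mR=-592/2385
obs B: pose=(-1,4,E) → sL=160/433, sR=160/369, mL=98800/159777, mR=-39760/159777
sensor matrix S = [[32/45, 32/53], [160/433, 160/369]]; det S = 6496256/76213629
solve [mL_A; mL_B] = S·[w00; w01] and [mR_A; mR_B] = S·[w10; w11]:
  w00 = 1/2, w01 = 1, w10 = 1/2, w11 = -1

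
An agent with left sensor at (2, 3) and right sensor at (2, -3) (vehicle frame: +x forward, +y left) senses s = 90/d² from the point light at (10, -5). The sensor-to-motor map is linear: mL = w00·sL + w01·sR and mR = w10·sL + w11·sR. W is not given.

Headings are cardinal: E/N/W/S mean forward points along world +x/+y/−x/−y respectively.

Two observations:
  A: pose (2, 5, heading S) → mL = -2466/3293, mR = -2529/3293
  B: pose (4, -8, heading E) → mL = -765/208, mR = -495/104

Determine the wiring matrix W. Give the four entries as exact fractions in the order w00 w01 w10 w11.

obs A: pose=(2,5,S) → sL=90/89, sR=18/37, mL=-2466/3293, mR=-2529/3293
obs B: pose=(4,-8,E) → sL=45/8, sR=45/26, mL=-765/208, mR=-495/104
sensor matrix S = [[90/89, 18/37], [45/8, 45/26]]; det S = -168885/171236
solve [mL_A; mL_B] = S·[w00; w01] and [mR_A; mR_B] = S·[w10; w11]:
  w00 = -1/2, w01 = -1/2, w10 = -1, w11 = 1/2

-1/2 -1/2 -1 1/2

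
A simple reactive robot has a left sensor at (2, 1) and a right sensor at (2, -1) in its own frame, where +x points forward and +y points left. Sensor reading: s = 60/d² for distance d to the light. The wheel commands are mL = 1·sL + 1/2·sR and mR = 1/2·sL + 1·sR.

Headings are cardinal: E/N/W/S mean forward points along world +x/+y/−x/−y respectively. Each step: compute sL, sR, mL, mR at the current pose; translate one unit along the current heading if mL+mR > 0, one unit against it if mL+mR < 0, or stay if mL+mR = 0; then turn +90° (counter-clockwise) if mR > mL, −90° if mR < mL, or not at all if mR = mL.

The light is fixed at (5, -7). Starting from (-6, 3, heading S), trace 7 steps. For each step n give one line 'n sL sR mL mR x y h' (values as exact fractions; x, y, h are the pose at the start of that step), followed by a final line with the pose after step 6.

0 15/41 15/52 2175/4264 1005/2132 -6 3 S
1 60/233 60/269 23130/62677 22050/62677 -6 2 W
2 6/29 30/121 1161/3509 1233/3509 -7 2 N
3 60/277 60/317 27330/87809 26130/87809 -7 3 W
4 3/17 5/24 229/816 121/408 -8 3 N
5 12/65 20/123 2126/7995 2038/7995 -8 4 W
6 30/197 30/169 8025/33293 8445/33293 -9 4 N
final -9 5 W

n=0: pose=(-6,3,S); sL=15/41, sR=15/52; mL=2175/4264, mR=1005/2132; mL+mR=4185/4264 → advance +1; mR−mL=-165/4264 → turn -1·90°
n=1: pose=(-6,2,W); sL=60/233, sR=60/269; mL=23130/62677, mR=22050/62677; mL+mR=45180/62677 → advance +1; mR−mL=-1080/62677 → turn -1·90°
n=2: pose=(-7,2,N); sL=6/29, sR=30/121; mL=1161/3509, mR=1233/3509; mL+mR=2394/3509 → advance +1; mR−mL=72/3509 → turn +1·90°
n=3: pose=(-7,3,W); sL=60/277, sR=60/317; mL=27330/87809, mR=26130/87809; mL+mR=53460/87809 → advance +1; mR−mL=-1200/87809 → turn -1·90°
n=4: pose=(-8,3,N); sL=3/17, sR=5/24; mL=229/816, mR=121/408; mL+mR=157/272 → advance +1; mR−mL=13/816 → turn +1·90°
n=5: pose=(-8,4,W); sL=12/65, sR=20/123; mL=2126/7995, mR=2038/7995; mL+mR=1388/2665 → advance +1; mR−mL=-88/7995 → turn -1·90°
n=6: pose=(-9,4,N); sL=30/197, sR=30/169; mL=8025/33293, mR=8445/33293; mL+mR=16470/33293 → advance +1; mR−mL=420/33293 → turn +1·90°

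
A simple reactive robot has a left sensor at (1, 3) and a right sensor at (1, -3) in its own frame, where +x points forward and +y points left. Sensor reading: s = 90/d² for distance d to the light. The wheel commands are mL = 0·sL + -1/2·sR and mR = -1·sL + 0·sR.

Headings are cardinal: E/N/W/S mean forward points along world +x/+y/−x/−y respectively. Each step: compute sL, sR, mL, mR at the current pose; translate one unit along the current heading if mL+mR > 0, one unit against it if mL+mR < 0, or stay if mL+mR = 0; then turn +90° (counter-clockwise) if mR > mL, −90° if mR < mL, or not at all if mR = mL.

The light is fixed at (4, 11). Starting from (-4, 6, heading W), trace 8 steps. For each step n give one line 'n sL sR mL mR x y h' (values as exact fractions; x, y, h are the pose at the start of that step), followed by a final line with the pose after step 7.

0 18/29 18/17 -9/17 -18/29 -4 6 W
1 45/58 45/16 -45/32 -45/58 -3 6 N
2 18/29 90/73 -45/73 -18/29 -3 5 W
3 45/53 45/17 -45/34 -45/53 -2 5 N
4 90/149 18/13 -9/13 -90/149 -2 4 W
5 45/34 45/64 -45/128 -45/34 -1 4 S
6 10/13 2 -1 -10/13 -1 5 W
7 9/5 45/49 -45/98 -9/5 0 5 S
final 0 6 W

n=0: pose=(-4,6,W); sL=18/29, sR=18/17; mL=-9/17, mR=-18/29; mL+mR=-567/493 → advance -1; mR−mL=-45/493 → turn -1·90°
n=1: pose=(-3,6,N); sL=45/58, sR=45/16; mL=-45/32, mR=-45/58; mL+mR=-2025/928 → advance -1; mR−mL=585/928 → turn +1·90°
n=2: pose=(-3,5,W); sL=18/29, sR=90/73; mL=-45/73, mR=-18/29; mL+mR=-2619/2117 → advance -1; mR−mL=-9/2117 → turn -1·90°
n=3: pose=(-2,5,N); sL=45/53, sR=45/17; mL=-45/34, mR=-45/53; mL+mR=-3915/1802 → advance -1; mR−mL=855/1802 → turn +1·90°
n=4: pose=(-2,4,W); sL=90/149, sR=18/13; mL=-9/13, mR=-90/149; mL+mR=-2511/1937 → advance -1; mR−mL=171/1937 → turn +1·90°
n=5: pose=(-1,4,S); sL=45/34, sR=45/64; mL=-45/128, mR=-45/34; mL+mR=-3645/2176 → advance -1; mR−mL=-2115/2176 → turn -1·90°
n=6: pose=(-1,5,W); sL=10/13, sR=2; mL=-1, mR=-10/13; mL+mR=-23/13 → advance -1; mR−mL=3/13 → turn +1·90°
n=7: pose=(0,5,S); sL=9/5, sR=45/49; mL=-45/98, mR=-9/5; mL+mR=-1107/490 → advance -1; mR−mL=-657/490 → turn -1·90°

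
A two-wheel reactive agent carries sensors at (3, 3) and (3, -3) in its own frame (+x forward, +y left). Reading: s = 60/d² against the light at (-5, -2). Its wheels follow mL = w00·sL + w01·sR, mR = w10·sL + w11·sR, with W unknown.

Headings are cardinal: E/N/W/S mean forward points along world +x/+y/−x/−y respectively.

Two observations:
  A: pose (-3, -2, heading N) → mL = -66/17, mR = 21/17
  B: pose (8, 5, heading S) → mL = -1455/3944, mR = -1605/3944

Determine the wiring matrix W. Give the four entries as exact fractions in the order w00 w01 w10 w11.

obs A: pose=(-3,-2,N) → sL=6, sR=30/17, mL=-66/17, mR=21/17
obs B: pose=(8,5,S) → sL=15/68, sR=15/29, mL=-1455/3944, mR=-1605/3944
sensor matrix S = [[6, 30/17], [15/68, 15/29]]; det S = 45495/16762
solve [mL_A; mL_B] = S·[w00; w01] and [mR_A; mR_B] = S·[w10; w11]:
  w00 = -1/2, w01 = -1/2, w10 = 1/2, w11 = -1

-1/2 -1/2 1/2 -1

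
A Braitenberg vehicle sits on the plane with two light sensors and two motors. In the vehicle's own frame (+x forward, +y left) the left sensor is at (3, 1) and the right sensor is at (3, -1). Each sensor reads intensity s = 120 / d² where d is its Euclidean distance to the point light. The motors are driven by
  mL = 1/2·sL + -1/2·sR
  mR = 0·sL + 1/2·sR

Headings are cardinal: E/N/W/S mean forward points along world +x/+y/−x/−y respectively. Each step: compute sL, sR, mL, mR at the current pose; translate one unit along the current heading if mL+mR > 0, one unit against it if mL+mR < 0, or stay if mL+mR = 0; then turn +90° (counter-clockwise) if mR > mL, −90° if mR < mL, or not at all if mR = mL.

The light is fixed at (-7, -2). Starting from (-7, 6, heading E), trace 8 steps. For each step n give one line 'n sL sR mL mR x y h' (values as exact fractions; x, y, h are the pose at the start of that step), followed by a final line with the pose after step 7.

n=0: pose=(-7,6,E); sL=4/3, sR=60/29; mL=-32/87, mR=30/29; mL+mR=2/3 → advance +1; mR−mL=122/87 → turn +1·90°
n=1: pose=(-6,6,N); sL=120/121, sR=24/25; mL=48/3025, mR=12/25; mL+mR=60/121 → advance +1; mR−mL=1404/3025 → turn +1·90°
n=2: pose=(-6,7,W); sL=30/17, sR=15/13; mL=135/442, mR=15/26; mL+mR=15/17 → advance +1; mR−mL=60/221 → turn +1·90°
n=3: pose=(-7,7,S); sL=120/37, sR=120/37; mL=0, mR=60/37; mL+mR=60/37 → advance +1; mR−mL=60/37 → turn +1·90°
n=4: pose=(-7,6,E); sL=4/3, sR=60/29; mL=-32/87, mR=30/29; mL+mR=2/3 → advance +1; mR−mL=122/87 → turn +1·90°
n=5: pose=(-6,6,N); sL=120/121, sR=24/25; mL=48/3025, mR=12/25; mL+mR=60/121 → advance +1; mR−mL=1404/3025 → turn +1·90°
n=6: pose=(-6,7,W); sL=30/17, sR=15/13; mL=135/442, mR=15/26; mL+mR=15/17 → advance +1; mR−mL=60/221 → turn +1·90°
n=7: pose=(-7,7,S); sL=120/37, sR=120/37; mL=0, mR=60/37; mL+mR=60/37 → advance +1; mR−mL=60/37 → turn +1·90°

0 4/3 60/29 -32/87 30/29 -7 6 E
1 120/121 24/25 48/3025 12/25 -6 6 N
2 30/17 15/13 135/442 15/26 -6 7 W
3 120/37 120/37 0 60/37 -7 7 S
4 4/3 60/29 -32/87 30/29 -7 6 E
5 120/121 24/25 48/3025 12/25 -6 6 N
6 30/17 15/13 135/442 15/26 -6 7 W
7 120/37 120/37 0 60/37 -7 7 S
final -7 6 E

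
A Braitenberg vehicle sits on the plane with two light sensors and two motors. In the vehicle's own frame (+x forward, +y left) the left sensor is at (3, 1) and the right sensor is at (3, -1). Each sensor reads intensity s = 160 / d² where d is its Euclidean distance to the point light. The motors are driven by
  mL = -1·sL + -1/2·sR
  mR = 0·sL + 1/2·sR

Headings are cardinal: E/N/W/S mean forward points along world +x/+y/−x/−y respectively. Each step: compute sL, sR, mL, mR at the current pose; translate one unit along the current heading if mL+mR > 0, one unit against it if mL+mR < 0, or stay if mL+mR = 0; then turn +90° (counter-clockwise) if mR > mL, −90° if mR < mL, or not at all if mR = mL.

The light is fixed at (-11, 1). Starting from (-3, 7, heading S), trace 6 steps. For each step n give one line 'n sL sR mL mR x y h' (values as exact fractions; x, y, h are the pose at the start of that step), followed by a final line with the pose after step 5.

0 16/9 80/29 -824/261 40/29 -3 7 S
1 32/37 160/157 -7984/5809 80/157 -3 8 E
2 20/17 40/41 -1160/697 20/41 -4 8 N
3 160/41 32/13 -2736/533 16/13 -4 7 W
4 16/9 80/29 -824/261 40/29 -3 7 S
5 32/37 160/157 -7984/5809 80/157 -3 8 E
final -4 8 N

n=0: pose=(-3,7,S); sL=16/9, sR=80/29; mL=-824/261, mR=40/29; mL+mR=-16/9 → advance -1; mR−mL=1184/261 → turn +1·90°
n=1: pose=(-3,8,E); sL=32/37, sR=160/157; mL=-7984/5809, mR=80/157; mL+mR=-32/37 → advance -1; mR−mL=10944/5809 → turn +1·90°
n=2: pose=(-4,8,N); sL=20/17, sR=40/41; mL=-1160/697, mR=20/41; mL+mR=-20/17 → advance -1; mR−mL=1500/697 → turn +1·90°
n=3: pose=(-4,7,W); sL=160/41, sR=32/13; mL=-2736/533, mR=16/13; mL+mR=-160/41 → advance -1; mR−mL=3392/533 → turn +1·90°
n=4: pose=(-3,7,S); sL=16/9, sR=80/29; mL=-824/261, mR=40/29; mL+mR=-16/9 → advance -1; mR−mL=1184/261 → turn +1·90°
n=5: pose=(-3,8,E); sL=32/37, sR=160/157; mL=-7984/5809, mR=80/157; mL+mR=-32/37 → advance -1; mR−mL=10944/5809 → turn +1·90°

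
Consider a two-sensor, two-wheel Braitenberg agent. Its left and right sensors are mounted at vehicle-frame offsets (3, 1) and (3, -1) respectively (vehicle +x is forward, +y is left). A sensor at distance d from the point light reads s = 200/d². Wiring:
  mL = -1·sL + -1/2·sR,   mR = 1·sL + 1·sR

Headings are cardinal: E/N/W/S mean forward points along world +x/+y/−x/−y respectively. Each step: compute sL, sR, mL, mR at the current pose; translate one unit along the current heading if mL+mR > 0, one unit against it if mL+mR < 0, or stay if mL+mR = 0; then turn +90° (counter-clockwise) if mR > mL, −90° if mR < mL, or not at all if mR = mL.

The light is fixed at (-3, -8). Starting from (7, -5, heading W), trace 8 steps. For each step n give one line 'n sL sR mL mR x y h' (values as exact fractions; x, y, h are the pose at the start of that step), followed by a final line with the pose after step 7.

n=0: pose=(7,-5,W); sL=200/53, sR=40/13; mL=-3660/689, mR=4720/689; mL+mR=20/13 → advance +1; mR−mL=8380/689 → turn +1·90°
n=1: pose=(6,-5,S); sL=2, sR=25/8; mL=-57/16, mR=41/8; mL+mR=25/16 → advance +1; mR−mL=139/16 → turn +1·90°
n=2: pose=(6,-6,E); sL=200/153, sR=40/29; mL=-8860/4437, mR=11920/4437; mL+mR=20/29 → advance +1; mR−mL=20780/4437 → turn +1·90°
n=3: pose=(7,-6,N); sL=100/53, sR=100/73; mL=-9950/3869, mR=12600/3869; mL+mR=50/73 → advance +1; mR−mL=22550/3869 → turn +1·90°
n=4: pose=(7,-5,W); sL=200/53, sR=40/13; mL=-3660/689, mR=4720/689; mL+mR=20/13 → advance +1; mR−mL=8380/689 → turn +1·90°
n=5: pose=(6,-5,S); sL=2, sR=25/8; mL=-57/16, mR=41/8; mL+mR=25/16 → advance +1; mR−mL=139/16 → turn +1·90°
n=6: pose=(6,-6,E); sL=200/153, sR=40/29; mL=-8860/4437, mR=11920/4437; mL+mR=20/29 → advance +1; mR−mL=20780/4437 → turn +1·90°
n=7: pose=(7,-6,N); sL=100/53, sR=100/73; mL=-9950/3869, mR=12600/3869; mL+mR=50/73 → advance +1; mR−mL=22550/3869 → turn +1·90°

0 200/53 40/13 -3660/689 4720/689 7 -5 W
1 2 25/8 -57/16 41/8 6 -5 S
2 200/153 40/29 -8860/4437 11920/4437 6 -6 E
3 100/53 100/73 -9950/3869 12600/3869 7 -6 N
4 200/53 40/13 -3660/689 4720/689 7 -5 W
5 2 25/8 -57/16 41/8 6 -5 S
6 200/153 40/29 -8860/4437 11920/4437 6 -6 E
7 100/53 100/73 -9950/3869 12600/3869 7 -6 N
final 7 -5 W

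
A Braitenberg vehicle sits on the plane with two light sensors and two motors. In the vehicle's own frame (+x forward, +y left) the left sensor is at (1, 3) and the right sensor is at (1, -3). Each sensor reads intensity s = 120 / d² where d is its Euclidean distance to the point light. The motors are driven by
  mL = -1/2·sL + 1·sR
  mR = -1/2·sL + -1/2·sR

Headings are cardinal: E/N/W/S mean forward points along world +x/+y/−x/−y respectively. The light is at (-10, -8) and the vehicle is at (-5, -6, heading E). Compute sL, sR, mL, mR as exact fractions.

120/61 120/37 5100/2257 -5880/2257

left sensor world pos  = (-4, -3); dL² = 61
right sensor world pos = (-4, -9); dR² = 37
sL = 120/61 = 120/61
sR = 120/37 = 120/37
mL = -1/2·sL + 1·sR = 5100/2257
mR = -1/2·sL + -1/2·sR = -5880/2257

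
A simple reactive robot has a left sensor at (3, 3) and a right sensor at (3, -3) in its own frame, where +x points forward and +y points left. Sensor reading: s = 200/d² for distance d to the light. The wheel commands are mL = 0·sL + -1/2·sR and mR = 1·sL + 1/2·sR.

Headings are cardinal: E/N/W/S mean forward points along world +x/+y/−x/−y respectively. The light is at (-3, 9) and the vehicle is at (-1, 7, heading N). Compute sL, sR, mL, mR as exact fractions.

left sensor world pos  = (-4, 10); dL² = 2
right sensor world pos = (2, 10); dR² = 26
sL = 200/2 = 100
sR = 200/26 = 100/13
mL = 0·sL + -1/2·sR = -50/13
mR = 1·sL + 1/2·sR = 1350/13

100 100/13 -50/13 1350/13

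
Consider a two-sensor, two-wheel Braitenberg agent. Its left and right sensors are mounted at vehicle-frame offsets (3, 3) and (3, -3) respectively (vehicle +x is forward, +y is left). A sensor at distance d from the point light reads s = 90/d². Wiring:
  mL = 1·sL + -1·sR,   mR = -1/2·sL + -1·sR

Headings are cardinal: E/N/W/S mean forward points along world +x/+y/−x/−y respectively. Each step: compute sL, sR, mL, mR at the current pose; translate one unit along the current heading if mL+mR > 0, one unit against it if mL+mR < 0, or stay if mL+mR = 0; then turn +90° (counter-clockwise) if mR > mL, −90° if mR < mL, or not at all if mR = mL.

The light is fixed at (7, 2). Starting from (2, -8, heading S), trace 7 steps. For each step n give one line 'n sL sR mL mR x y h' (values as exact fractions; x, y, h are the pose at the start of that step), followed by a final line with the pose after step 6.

n=0: pose=(2,-8,S); sL=90/173, sR=90/233; mL=5400/40309, mR=-26055/40309; mL+mR=-20655/40309 → advance -1; mR−mL=-135/173 → turn -1·90°
n=1: pose=(2,-7,W); sL=45/104, sR=9/10; mL=-243/520, mR=-1161/1040; mL+mR=-1647/1040 → advance -1; mR−mL=-135/208 → turn -1·90°
n=2: pose=(3,-7,N); sL=18/17, sR=90/37; mL=-864/629, mR=-1863/629; mL+mR=-2727/629 → advance -1; mR−mL=-27/17 → turn -1·90°
n=3: pose=(3,-8,E); sL=9/5, sR=9/17; mL=108/85, mR=-243/170; mL+mR=-27/170 → advance -1; mR−mL=-27/10 → turn -1·90°
n=4: pose=(2,-8,S); sL=90/173, sR=90/233; mL=5400/40309, mR=-26055/40309; mL+mR=-20655/40309 → advance -1; mR−mL=-135/173 → turn -1·90°
n=5: pose=(2,-7,W); sL=45/104, sR=9/10; mL=-243/520, mR=-1161/1040; mL+mR=-1647/1040 → advance -1; mR−mL=-135/208 → turn -1·90°
n=6: pose=(3,-7,N); sL=18/17, sR=90/37; mL=-864/629, mR=-1863/629; mL+mR=-2727/629 → advance -1; mR−mL=-27/17 → turn -1·90°

0 90/173 90/233 5400/40309 -26055/40309 2 -8 S
1 45/104 9/10 -243/520 -1161/1040 2 -7 W
2 18/17 90/37 -864/629 -1863/629 3 -7 N
3 9/5 9/17 108/85 -243/170 3 -8 E
4 90/173 90/233 5400/40309 -26055/40309 2 -8 S
5 45/104 9/10 -243/520 -1161/1040 2 -7 W
6 18/17 90/37 -864/629 -1863/629 3 -7 N
final 3 -8 E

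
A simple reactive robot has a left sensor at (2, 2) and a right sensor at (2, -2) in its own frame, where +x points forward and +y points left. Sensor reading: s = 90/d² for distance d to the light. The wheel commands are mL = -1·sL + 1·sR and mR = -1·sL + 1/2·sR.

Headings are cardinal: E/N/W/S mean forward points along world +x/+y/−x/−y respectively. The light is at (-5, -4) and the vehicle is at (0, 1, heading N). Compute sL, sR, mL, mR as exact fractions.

45/29 45/49 -900/1421 -3105/2842

left sensor world pos  = (-2, 3); dL² = 58
right sensor world pos = (2, 3); dR² = 98
sL = 90/58 = 45/29
sR = 90/98 = 45/49
mL = -1·sL + 1·sR = -900/1421
mR = -1·sL + 1/2·sR = -3105/2842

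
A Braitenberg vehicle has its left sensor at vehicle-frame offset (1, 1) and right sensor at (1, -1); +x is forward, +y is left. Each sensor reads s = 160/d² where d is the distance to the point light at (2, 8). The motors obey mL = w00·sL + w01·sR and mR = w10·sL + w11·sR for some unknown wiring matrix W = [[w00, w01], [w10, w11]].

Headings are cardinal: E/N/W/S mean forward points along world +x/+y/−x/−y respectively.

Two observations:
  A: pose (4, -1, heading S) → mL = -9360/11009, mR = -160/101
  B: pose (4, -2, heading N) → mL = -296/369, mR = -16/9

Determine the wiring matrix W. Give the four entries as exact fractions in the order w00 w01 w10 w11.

1/2 -1 0 -1

obs A: pose=(4,-1,S) → sL=160/109, sR=160/101, mL=-9360/11009, mR=-160/101
obs B: pose=(4,-2,N) → sL=80/41, sR=16/9, mL=-296/369, mR=-16/9
sensor matrix S = [[160/109, 160/101], [80/41, 16/9]]; det S = -1955840/4062321
solve [mL_A; mL_B] = S·[w00; w01] and [mR_A; mR_B] = S·[w10; w11]:
  w00 = 1/2, w01 = -1, w10 = 0, w11 = -1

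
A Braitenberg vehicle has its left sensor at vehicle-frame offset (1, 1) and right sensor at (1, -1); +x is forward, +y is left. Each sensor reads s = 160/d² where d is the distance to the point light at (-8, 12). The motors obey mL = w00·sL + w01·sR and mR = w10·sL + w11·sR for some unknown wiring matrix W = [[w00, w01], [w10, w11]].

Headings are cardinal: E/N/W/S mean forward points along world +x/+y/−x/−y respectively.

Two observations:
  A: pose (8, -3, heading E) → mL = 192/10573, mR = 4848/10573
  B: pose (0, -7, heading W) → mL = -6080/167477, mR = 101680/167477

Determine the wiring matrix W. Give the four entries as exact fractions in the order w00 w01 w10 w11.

1/2 -1/2 1/2 1

obs A: pose=(8,-3,E) → sL=32/97, sR=32/109, mL=192/10573, mR=4848/10573
obs B: pose=(0,-7,W) → sL=160/449, sR=160/373, mL=-6080/167477, mR=101680/167477
sensor matrix S = [[32/97, 32/109], [160/449, 160/373]]; det S = 65331200/1770734321
solve [mL_A; mL_B] = S·[w00; w01] and [mR_A; mR_B] = S·[w10; w11]:
  w00 = 1/2, w01 = -1/2, w10 = 1/2, w11 = 1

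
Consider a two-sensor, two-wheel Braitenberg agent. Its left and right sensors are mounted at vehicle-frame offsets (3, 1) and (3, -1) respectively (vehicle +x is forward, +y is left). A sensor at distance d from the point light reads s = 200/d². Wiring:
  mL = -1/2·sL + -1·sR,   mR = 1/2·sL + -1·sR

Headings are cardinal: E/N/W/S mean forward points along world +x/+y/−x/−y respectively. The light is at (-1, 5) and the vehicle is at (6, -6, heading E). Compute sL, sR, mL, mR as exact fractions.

left sensor world pos  = (9, -5); dL² = 200
right sensor world pos = (9, -7); dR² = 244
sL = 200/200 = 1
sR = 200/244 = 50/61
mL = -1/2·sL + -1·sR = -161/122
mR = 1/2·sL + -1·sR = -39/122

1 50/61 -161/122 -39/122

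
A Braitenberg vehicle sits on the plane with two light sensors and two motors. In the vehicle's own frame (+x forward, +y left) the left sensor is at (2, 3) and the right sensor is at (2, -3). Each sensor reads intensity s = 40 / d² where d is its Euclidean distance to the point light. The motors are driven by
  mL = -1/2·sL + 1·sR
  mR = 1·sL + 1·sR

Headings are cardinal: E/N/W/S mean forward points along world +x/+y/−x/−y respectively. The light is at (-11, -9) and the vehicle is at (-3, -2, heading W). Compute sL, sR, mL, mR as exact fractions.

10/13 5/17 -20/221 235/221

left sensor world pos  = (-5, -5); dL² = 52
right sensor world pos = (-5, 1); dR² = 136
sL = 40/52 = 10/13
sR = 40/136 = 5/17
mL = -1/2·sL + 1·sR = -20/221
mR = 1·sL + 1·sR = 235/221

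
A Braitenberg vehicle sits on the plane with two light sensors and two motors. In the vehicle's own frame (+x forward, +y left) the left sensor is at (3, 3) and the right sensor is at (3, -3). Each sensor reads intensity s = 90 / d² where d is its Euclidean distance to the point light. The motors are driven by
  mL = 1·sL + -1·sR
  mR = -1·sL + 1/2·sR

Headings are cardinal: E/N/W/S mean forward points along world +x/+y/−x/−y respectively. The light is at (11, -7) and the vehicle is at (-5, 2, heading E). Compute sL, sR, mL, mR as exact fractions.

left sensor world pos  = (-2, 5); dL² = 313
right sensor world pos = (-2, -1); dR² = 205
sL = 90/313 = 90/313
sR = 90/205 = 18/41
mL = 1·sL + -1·sR = -1944/12833
mR = -1·sL + 1/2·sR = -873/12833

90/313 18/41 -1944/12833 -873/12833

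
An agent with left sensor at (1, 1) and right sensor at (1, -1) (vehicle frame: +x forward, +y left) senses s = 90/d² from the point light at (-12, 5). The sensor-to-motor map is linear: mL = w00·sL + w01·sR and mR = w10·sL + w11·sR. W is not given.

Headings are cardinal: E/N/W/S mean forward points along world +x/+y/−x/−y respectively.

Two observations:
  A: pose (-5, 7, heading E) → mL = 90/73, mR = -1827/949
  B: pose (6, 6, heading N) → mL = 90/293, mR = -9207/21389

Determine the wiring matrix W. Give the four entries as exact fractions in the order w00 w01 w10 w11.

1 0 -1 -1/2

obs A: pose=(-5,7,E) → sL=90/73, sR=18/13, mL=90/73, mR=-1827/949
obs B: pose=(6,6,N) → sL=90/293, sR=18/73, mL=90/293, mR=-9207/21389
sensor matrix S = [[90/73, 18/13], [90/293, 18/73]]; det S = -2462400/20298161
solve [mL_A; mL_B] = S·[w00; w01] and [mR_A; mR_B] = S·[w10; w11]:
  w00 = 1, w01 = 0, w10 = -1, w11 = -1/2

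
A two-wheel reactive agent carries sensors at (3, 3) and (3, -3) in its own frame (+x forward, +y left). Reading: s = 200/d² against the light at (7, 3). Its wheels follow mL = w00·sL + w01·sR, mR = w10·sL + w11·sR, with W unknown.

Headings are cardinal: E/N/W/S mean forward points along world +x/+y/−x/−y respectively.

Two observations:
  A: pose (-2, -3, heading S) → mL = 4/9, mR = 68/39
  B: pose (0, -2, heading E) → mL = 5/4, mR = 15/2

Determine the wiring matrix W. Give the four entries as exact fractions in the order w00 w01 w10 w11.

obs A: pose=(-2,-3,S) → sL=200/117, sR=8/9, mL=4/9, mR=68/39
obs B: pose=(0,-2,E) → sL=10, sR=5/2, mL=5/4, mR=15/2
sensor matrix S = [[200/117, 8/9], [10, 5/2]]; det S = -60/13
solve [mL_A; mL_B] = S·[w00; w01] and [mR_A; mR_B] = S·[w10; w11]:
  w00 = 0, w01 = 1/2, w10 = 1/2, w11 = 1

0 1/2 1/2 1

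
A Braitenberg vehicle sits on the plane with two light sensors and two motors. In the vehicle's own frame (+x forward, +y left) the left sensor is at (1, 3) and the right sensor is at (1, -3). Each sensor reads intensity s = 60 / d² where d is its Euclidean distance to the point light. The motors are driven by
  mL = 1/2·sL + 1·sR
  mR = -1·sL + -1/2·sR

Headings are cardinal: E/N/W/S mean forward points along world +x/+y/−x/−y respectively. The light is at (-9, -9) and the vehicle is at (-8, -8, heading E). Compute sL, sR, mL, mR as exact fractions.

3 15/2 9 -27/4

left sensor world pos  = (-7, -5); dL² = 20
right sensor world pos = (-7, -11); dR² = 8
sL = 60/20 = 3
sR = 60/8 = 15/2
mL = 1/2·sL + 1·sR = 9
mR = -1·sL + -1/2·sR = -27/4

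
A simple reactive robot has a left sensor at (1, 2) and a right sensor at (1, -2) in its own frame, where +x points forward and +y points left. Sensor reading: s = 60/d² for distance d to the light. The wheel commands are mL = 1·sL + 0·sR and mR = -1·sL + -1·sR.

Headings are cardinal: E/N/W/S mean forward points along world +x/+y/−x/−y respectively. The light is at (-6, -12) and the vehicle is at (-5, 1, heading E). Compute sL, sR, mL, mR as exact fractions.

left sensor world pos  = (-4, 3); dL² = 229
right sensor world pos = (-4, -1); dR² = 125
sL = 60/229 = 60/229
sR = 60/125 = 12/25
mL = 1·sL + 0·sR = 60/229
mR = -1·sL + -1·sR = -4248/5725

60/229 12/25 60/229 -4248/5725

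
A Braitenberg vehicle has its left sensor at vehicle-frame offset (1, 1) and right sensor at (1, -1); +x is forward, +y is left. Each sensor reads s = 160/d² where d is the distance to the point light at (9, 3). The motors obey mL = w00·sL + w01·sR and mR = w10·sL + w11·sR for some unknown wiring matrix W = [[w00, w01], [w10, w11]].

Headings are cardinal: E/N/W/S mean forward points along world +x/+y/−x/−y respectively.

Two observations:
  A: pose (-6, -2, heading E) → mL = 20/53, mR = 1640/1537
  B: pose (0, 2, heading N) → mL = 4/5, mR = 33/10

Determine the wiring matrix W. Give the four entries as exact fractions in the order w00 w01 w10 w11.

1/2 0 1/2 1

obs A: pose=(-6,-2,E) → sL=40/53, sR=20/29, mL=20/53, mR=1640/1537
obs B: pose=(0,2,N) → sL=8/5, sR=5/2, mL=4/5, mR=33/10
sensor matrix S = [[40/53, 20/29], [8/5, 5/2]]; det S = 1204/1537
solve [mL_A; mL_B] = S·[w00; w01] and [mR_A; mR_B] = S·[w10; w11]:
  w00 = 1/2, w01 = 0, w10 = 1/2, w11 = 1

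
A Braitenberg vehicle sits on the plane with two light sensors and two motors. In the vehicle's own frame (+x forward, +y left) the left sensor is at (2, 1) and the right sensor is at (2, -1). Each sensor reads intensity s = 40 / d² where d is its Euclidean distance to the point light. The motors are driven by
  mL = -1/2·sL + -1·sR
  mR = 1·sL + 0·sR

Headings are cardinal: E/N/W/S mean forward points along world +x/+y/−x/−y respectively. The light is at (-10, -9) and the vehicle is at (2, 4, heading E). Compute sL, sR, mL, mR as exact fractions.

left sensor world pos  = (4, 5); dL² = 392
right sensor world pos = (4, 3); dR² = 340
sL = 40/392 = 5/49
sR = 40/340 = 2/17
mL = -1/2·sL + -1·sR = -281/1666
mR = 1·sL + 0·sR = 5/49

5/49 2/17 -281/1666 5/49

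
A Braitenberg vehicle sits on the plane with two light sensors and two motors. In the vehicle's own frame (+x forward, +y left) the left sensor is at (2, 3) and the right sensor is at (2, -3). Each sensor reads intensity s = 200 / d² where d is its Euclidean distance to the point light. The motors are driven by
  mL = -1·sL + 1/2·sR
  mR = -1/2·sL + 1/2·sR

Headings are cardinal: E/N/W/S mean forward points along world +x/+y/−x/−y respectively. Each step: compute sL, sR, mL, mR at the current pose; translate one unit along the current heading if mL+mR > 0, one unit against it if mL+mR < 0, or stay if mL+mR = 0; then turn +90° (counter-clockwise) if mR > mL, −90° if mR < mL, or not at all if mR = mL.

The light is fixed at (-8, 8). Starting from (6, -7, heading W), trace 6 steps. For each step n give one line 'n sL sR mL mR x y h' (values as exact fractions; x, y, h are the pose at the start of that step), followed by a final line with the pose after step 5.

n=0: pose=(6,-7,W); sL=50/117, sR=25/36; mL=-25/312, mR=125/936; mL+mR=25/468 → advance +1; mR−mL=25/117 → turn +1·90°
n=1: pose=(5,-7,S); sL=40/109, sR=200/389; mL=-4660/42401, mR=3120/42401; mL+mR=-1540/42401 → advance -1; mR−mL=20/109 → turn +1·90°
n=2: pose=(5,-6,E); sL=100/173, sR=100/257; mL=-17050/44461, mR=-4200/44461; mL+mR=-21250/44461 → advance -1; mR−mL=50/173 → turn +1·90°
n=3: pose=(4,-6,N); sL=8/9, sR=200/369; mL=-76/123, mR=-64/369; mL+mR=-292/369 → advance -1; mR−mL=4/9 → turn +1·90°
n=4: pose=(4,-7,W); sL=25/53, sR=50/61; mL=-200/3233, mR=1125/6466; mL+mR=725/6466 → advance +1; mR−mL=25/106 → turn +1·90°
n=5: pose=(3,-7,S); sL=40/97, sR=200/353; mL=-4420/34241, mR=2640/34241; mL+mR=-1780/34241 → advance -1; mR−mL=20/97 → turn +1·90°

0 50/117 25/36 -25/312 125/936 6 -7 W
1 40/109 200/389 -4660/42401 3120/42401 5 -7 S
2 100/173 100/257 -17050/44461 -4200/44461 5 -6 E
3 8/9 200/369 -76/123 -64/369 4 -6 N
4 25/53 50/61 -200/3233 1125/6466 4 -7 W
5 40/97 200/353 -4420/34241 2640/34241 3 -7 S
final 3 -6 E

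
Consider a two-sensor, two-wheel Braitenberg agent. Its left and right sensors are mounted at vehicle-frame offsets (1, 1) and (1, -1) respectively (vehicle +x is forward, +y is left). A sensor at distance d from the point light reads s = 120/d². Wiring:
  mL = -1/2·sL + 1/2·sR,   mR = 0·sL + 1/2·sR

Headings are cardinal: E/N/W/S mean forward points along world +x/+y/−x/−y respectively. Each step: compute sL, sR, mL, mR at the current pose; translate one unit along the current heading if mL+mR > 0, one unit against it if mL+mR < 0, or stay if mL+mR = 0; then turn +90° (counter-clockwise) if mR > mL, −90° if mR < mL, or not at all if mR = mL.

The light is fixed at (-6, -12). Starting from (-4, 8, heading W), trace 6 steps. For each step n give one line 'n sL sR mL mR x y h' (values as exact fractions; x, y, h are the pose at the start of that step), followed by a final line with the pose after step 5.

0 60/181 60/221 -1200/40001 30/221 -4 8 W
1 24/73 120/361 48/26353 60/361 -5 8 S
2 30/101 15/41 285/8282 15/82 -5 7 E
3 120/401 120/409 -480/164009 60/409 -4 7 N
4 60/181 60/221 -1200/40001 30/221 -4 8 W
5 24/73 120/361 48/26353 60/361 -5 8 S
final -5 7 E

n=0: pose=(-4,8,W); sL=60/181, sR=60/221; mL=-1200/40001, mR=30/221; mL+mR=4230/40001 → advance +1; mR−mL=30/181 → turn +1·90°
n=1: pose=(-5,8,S); sL=24/73, sR=120/361; mL=48/26353, mR=60/361; mL+mR=4428/26353 → advance +1; mR−mL=12/73 → turn +1·90°
n=2: pose=(-5,7,E); sL=30/101, sR=15/41; mL=285/8282, mR=15/82; mL+mR=900/4141 → advance +1; mR−mL=15/101 → turn +1·90°
n=3: pose=(-4,7,N); sL=120/401, sR=120/409; mL=-480/164009, mR=60/409; mL+mR=23580/164009 → advance +1; mR−mL=60/401 → turn +1·90°
n=4: pose=(-4,8,W); sL=60/181, sR=60/221; mL=-1200/40001, mR=30/221; mL+mR=4230/40001 → advance +1; mR−mL=30/181 → turn +1·90°
n=5: pose=(-5,8,S); sL=24/73, sR=120/361; mL=48/26353, mR=60/361; mL+mR=4428/26353 → advance +1; mR−mL=12/73 → turn +1·90°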